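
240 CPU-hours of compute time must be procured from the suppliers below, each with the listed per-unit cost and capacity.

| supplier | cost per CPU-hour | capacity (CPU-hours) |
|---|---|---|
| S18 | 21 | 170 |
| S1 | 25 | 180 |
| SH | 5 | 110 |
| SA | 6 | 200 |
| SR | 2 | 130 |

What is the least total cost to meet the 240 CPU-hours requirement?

810

Cheapest first:
SR at 2: take all 130 CPU-hours ; 110 still needed.
SH (5): use full 110 ; 0 CPU-hours to go.
SA, S18, S1: unused.
Cost = 130×2 + 110×5 = 810.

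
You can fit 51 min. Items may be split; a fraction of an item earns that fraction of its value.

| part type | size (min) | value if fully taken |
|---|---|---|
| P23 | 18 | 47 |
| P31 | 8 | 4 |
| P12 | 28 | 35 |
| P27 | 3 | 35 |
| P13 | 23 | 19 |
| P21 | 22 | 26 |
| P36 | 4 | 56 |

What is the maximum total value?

170.5

Best value per unit of size first: P36 56/4≈14, P27 35/3≈11.7, P23 47/18≈2.61, P12 35/28≈1.25, P21 26/22≈1.18, P13 19/23≈0.826, P31 4/8≈0.5.
Take all of P36 (4 min, value 56) ; 47 min left.
P27: take in full, 3 min for value 35 ; 44 left.
P23: take in full, 18 min for value 47 ; 26 left.
Fill the last 26 min with part of P12: 26/28 of it earns 32.5.
Total value = 170.5.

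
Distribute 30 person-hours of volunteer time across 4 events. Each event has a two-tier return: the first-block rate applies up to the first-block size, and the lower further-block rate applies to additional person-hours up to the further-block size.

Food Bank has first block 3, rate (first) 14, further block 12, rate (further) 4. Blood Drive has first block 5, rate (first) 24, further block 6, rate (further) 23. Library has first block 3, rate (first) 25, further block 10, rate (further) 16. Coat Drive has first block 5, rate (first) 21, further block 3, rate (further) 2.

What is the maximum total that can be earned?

Order all 8 blocks by rate: Library/tier1 25 > Blood Drive/tier1 24 > Blood Drive/tier2 23 > Coat Drive/tier1 21 > Library/tier2 16 > Food Bank/tier1 14 > Food Bank/tier2 4 > Coat Drive/tier2 2.
Library tier1 at 25: fill all 3 — 27 left.
Fill Blood Drive tier1 block (5 at 24) — 22 left.
Blood Drive/tier2 (23): +6 — 16 left.
Fill Coat Drive tier1 block (5 at 21) — 11 left.
Fill Library tier2 block (10 at 16) — 1 left.
Food Bank tier1 at 14: only 1 left, fill 1.
Total = 25×3 + 24×5 + 23×6 + 21×5 + 16×10 + 14×1 = 612.

612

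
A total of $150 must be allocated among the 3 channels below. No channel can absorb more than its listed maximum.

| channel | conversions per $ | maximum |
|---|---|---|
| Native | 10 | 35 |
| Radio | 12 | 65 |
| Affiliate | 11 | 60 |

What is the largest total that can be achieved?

1690

Order the channels by conversions per $: Radio 12 > Affiliate 11 > Native 10.
Give Radio 65 to hit its cap of 65 ; 85 left.
Give Affiliate 60 to hit its cap of 60 ; 25 left.
Native: +25 (room for 35) → 25. Pool exhausted.
Total = 10×25 + 12×65 + 11×60 = 1690.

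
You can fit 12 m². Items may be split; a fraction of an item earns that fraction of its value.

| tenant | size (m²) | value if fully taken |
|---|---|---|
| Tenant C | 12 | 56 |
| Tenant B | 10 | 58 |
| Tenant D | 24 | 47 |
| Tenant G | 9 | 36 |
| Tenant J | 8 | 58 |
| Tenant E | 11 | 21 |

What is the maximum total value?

Rank by value-to-size ratio: Tenant J 58/8≈7.25, Tenant B 58/10≈5.8, Tenant C 56/12≈4.67, Tenant G 36/9≈4, Tenant D 47/24≈1.96, Tenant E 21/11≈1.91.
Take all of Tenant J (8 m², value 58) → 4 m² left.
4 m² left: a 4/10 share of Tenant B gives 58×4/10 = 23.2.
Total value = 81.2.

81.2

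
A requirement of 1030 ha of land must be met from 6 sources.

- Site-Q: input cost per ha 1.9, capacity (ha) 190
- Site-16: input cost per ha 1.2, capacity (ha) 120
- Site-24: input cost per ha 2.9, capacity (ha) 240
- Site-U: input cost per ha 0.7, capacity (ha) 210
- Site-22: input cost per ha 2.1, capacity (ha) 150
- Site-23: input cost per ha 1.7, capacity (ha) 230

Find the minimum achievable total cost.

1735

Fill from the cheapest source first.
Take 210 from Site-U at 0.7 — need 820 more.
Take 120 from Site-16 at 1.2 — need 700 more.
Site-23 (1.7): use full 230 — 470 ha to go.
Site-Q (1.9): use full 190 — 280 ha to go.
Take 150 from Site-22 at 2.1 — need 130 more.
Site-24 at 2.9: take 130 of its 240 — requirement met.
Cost = 210×0.7 + 120×1.2 + 230×1.7 + 190×1.9 + 150×2.1 + 130×2.9 = 1735.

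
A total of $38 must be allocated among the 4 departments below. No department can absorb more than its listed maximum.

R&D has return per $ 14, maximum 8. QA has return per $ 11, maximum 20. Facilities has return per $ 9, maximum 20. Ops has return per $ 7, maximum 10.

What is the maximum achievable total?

Rank by return per $: R&D 14 > QA 11 > Facilities 9 > Ops 7.
R&D takes 8 to reach its cap of 8 ; 30 left.
QA takes 20 to reach its cap of 20 ; 10 left.
Facilities has room for 20 but only 10 remain, so it gets 10.
Total = 14×8 + 11×20 + 9×10 = 422.

422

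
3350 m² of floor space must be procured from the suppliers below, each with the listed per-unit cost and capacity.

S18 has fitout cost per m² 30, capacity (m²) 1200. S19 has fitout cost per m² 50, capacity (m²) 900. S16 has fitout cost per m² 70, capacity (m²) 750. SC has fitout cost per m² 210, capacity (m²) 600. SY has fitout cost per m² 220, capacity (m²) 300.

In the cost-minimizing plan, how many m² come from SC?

500

Use suppliers in increasing cost order.
S18 at 30: take all 1200 m² — 2150 still needed.
S19 (50): use full 900 — 1250 m² to go.
Take 750 from S16 at 70 — need 500 more.
Take 500 from SC at 210 to finish.
SY: unused.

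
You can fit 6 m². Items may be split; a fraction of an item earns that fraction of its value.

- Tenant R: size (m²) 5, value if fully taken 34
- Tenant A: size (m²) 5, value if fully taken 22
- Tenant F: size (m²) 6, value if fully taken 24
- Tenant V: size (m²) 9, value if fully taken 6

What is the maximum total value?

38.4

Rank by value-to-size ratio: Tenant R 34/5≈6.8, Tenant A 22/5≈4.4, Tenant F 24/6≈4, Tenant V 6/9≈0.667.
Take all of Tenant R (5 m², value 34) — 1 m² left.
Only 1 m² remain; take 1/5 of Tenant A for value 22×1/5 = 4.4.
Total value = 38.4.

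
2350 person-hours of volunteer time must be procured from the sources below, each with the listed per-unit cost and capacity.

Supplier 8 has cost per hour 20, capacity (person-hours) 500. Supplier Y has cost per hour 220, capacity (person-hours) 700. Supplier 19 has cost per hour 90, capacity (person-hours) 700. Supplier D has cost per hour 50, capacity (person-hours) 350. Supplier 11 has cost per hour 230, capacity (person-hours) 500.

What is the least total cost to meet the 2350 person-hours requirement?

267500

Cheapest first:
Take 500 from Supplier 8 at 20 ; need 1850 more.
Take 350 from Supplier D at 50 ; need 1500 more.
Supplier 19 at 90: take all 700 person-hours ; 800 still needed.
Supplier Y (220): use full 700 ; 100 person-hours to go.
Take 100 from Supplier 11 at 230 to finish.
Cost = 500×20 + 350×50 + 700×90 + 700×220 + 100×230 = 267500.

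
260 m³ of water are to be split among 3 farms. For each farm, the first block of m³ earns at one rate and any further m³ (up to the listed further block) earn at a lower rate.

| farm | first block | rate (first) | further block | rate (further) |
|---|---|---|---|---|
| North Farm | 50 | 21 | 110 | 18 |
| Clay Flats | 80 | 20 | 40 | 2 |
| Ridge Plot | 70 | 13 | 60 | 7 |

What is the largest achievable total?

Order all 6 blocks by rate: North Farm/first 21 > Clay Flats/first 20 > North Farm/second 18 > Ridge Plot/first 13 > Ridge Plot/second 7 > Clay Flats/second 2.
Fill North Farm first block (50 at 21) — 210 left.
Clay Flats/first (20): +80 — 130 left.
North Farm/second (18): +110 — 20 left.
20 remain; put them into Ridge Plot first at 13.
Total = 21×50 + 20×80 + 18×110 + 13×20 = 4890.

4890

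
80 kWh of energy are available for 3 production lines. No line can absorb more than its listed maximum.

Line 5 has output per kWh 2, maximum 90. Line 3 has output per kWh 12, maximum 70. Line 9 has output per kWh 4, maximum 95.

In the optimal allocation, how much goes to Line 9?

10

Order the production lines by output per kWh: Line 3 12 > Line 9 4 > Line 5 2.
Line 3: +70 to 70 (cap) — 10 left.
Only 10 left; Line 9 takes them to reach 10.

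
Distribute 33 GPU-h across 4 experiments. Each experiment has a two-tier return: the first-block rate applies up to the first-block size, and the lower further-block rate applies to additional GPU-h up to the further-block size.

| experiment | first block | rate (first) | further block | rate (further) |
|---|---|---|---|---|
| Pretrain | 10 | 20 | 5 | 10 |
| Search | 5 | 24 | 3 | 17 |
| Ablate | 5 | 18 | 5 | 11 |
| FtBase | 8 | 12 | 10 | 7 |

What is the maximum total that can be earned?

579

Rank every tier by rate: Search/first 24 > Pretrain/first 20 > Ablate/first 18 > Search/second 17 > FtBase/first 12 > Ablate/second 11 > Pretrain/second 10 > FtBase/second 7.
Fill Search first block (5 at 24) — 28 left.
Fill Pretrain first block (10 at 20) — 18 left.
Fill Ablate first block (5 at 18) — 13 left.
Search second at 17: fill all 3 — 10 left.
FtBase first at 12: fill all 8 — 2 left.
Ablate/second: +2 of 5 at 11; pool empty.
Total = 24×5 + 20×10 + 18×5 + 17×3 + 12×8 + 11×2 = 579.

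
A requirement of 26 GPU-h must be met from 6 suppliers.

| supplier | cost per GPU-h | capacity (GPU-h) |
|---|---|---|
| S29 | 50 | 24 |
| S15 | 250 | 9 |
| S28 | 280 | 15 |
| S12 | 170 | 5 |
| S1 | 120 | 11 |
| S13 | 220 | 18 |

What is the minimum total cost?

1440

Fill from the cheapest supplier first.
Take 24 from S29 at 50 ; need 2 more.
S1 at 120: take 2 of its 11 ; requirement met.
S12, S13, S15, S28: unused.
Cost = 24×50 + 2×120 = 1440.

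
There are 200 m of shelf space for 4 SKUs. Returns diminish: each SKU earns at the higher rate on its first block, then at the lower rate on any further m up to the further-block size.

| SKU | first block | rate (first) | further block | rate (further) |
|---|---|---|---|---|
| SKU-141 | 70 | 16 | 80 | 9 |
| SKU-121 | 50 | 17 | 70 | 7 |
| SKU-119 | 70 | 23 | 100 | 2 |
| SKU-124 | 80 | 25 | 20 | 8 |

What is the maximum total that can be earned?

Rank every tier by rate: SKU-124/first 25 > SKU-119/first 23 > SKU-121/first 17 > SKU-141/first 16 > SKU-141/second 9 > SKU-124/second 8 > SKU-121/second 7 > SKU-119/second 2.
SKU-124/first (25): +80 — 120 left.
Fill SKU-119 first block (70 at 23) — 50 left.
SKU-121/first (17): +50 — 0 left.
Total = 25×80 + 23×70 + 17×50 = 4460.

4460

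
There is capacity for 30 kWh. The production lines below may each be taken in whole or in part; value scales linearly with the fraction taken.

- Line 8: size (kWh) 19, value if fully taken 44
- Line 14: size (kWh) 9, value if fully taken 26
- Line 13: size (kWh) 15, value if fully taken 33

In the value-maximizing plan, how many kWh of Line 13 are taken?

2

Sort by value density: Line 14 26/9≈2.89, Line 8 44/19≈2.32, Line 13 33/15≈2.2.
Line 14: take in full, 9 kWh for value 26 — 21 left.
Line 8: take in full, 19 kWh for value 44 — 2 left.
Only 2 kWh remain; take 2/15 of Line 13 for value 33×2/15 = 4.4.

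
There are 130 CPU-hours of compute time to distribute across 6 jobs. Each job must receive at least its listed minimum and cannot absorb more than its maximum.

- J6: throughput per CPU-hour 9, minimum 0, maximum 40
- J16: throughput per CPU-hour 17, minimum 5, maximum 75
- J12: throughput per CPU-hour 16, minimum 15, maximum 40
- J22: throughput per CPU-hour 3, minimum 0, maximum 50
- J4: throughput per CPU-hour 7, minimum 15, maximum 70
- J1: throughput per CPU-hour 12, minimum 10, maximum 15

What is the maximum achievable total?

Meeting every minimum uses 0+5+15+0+15+10 = 45 CPU-hours, leaving 85.
Order the jobs by throughput per CPU-hour: J16 17 > J12 16 > J1 12 > J6 9 > J4 7 > J22 3.
Give J16 70 more to hit its cap of 75 — 15 left.
J12 has room for 25 more but only 15 remain, so it gets 30.
Total = 17×75 + 16×30 + 7×15 + 12×10 = 1980.

1980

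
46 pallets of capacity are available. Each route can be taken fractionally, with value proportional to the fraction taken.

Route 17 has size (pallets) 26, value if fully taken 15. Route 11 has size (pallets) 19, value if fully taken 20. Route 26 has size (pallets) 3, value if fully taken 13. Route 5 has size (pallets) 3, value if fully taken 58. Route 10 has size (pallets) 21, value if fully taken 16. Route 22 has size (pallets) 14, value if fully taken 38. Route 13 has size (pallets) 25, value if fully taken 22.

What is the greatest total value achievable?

135.16

Rank by value-to-size ratio: Route 5 58/3≈19.3, Route 26 13/3≈4.33, Route 22 38/14≈2.71, Route 11 20/19≈1.05, Route 13 22/25≈0.88, Route 10 16/21≈0.762, Route 17 15/26≈0.577.
Route 5: take in full, 3 pallets for value 58 — 43 left.
Route 26: take in full, 3 pallets for value 13 — 40 left.
Route 22: take in full, 14 pallets for value 38 — 26 left.
Route 11: take in full, 19 pallets for value 20 — 7 left.
7 pallets left: a 7/25 share of Route 13 gives 22×7/25 = 6.16.
Total value = 135.16.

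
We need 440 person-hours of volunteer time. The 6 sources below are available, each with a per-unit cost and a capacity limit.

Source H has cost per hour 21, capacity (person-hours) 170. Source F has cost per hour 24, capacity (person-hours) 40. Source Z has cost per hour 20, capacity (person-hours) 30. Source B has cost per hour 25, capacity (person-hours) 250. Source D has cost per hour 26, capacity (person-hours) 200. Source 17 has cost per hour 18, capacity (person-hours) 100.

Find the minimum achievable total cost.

Cheapest first:
Source 17 (18): use full 100 → 340 person-hours to go.
Take 30 from Source Z at 20 → need 310 more.
Source H (21): use full 170 → 140 person-hours to go.
Take 40 from Source F at 24 → need 100 more.
Source B at 25: take 100 of its 250 → requirement met.
Source D: unused.
Cost = 100×18 + 30×20 + 170×21 + 40×24 + 100×25 = 9430.

9430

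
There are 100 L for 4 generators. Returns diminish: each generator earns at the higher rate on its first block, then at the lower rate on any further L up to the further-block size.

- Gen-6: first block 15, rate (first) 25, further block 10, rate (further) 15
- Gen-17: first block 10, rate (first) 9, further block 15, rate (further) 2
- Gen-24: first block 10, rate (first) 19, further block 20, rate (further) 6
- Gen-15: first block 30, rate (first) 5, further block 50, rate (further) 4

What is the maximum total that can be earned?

Rank every tier by rate: Gen-6/first 25 > Gen-24/first 19 > Gen-6/second 15 > Gen-17/first 9 > Gen-24/second 6 > Gen-15/first 5 > Gen-15/second 4 > Gen-17/second 2.
Gen-6/first (25): +15 ; 85 left.
Gen-24 first at 19: fill all 10 ; 75 left.
Gen-6 second at 15: fill all 10 ; 65 left.
Gen-17 first at 9: fill all 10 ; 55 left.
Fill Gen-24 second block (20 at 6) ; 35 left.
Fill Gen-15 first block (30 at 5) ; 5 left.
Gen-15 second at 4: only 5 left, fill 5.
Total = 25×15 + 19×10 + 15×10 + 9×10 + 6×20 + 5×30 + 4×5 = 1095.

1095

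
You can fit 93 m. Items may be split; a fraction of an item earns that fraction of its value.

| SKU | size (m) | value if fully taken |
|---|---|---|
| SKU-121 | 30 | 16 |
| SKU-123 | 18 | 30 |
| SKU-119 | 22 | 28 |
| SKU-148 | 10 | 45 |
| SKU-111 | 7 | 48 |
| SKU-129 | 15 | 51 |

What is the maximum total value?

213.2

Sort by value density: SKU-111 48/7≈6.86, SKU-148 45/10≈4.5, SKU-129 51/15≈3.4, SKU-123 30/18≈1.67, SKU-119 28/22≈1.27, SKU-121 16/30≈0.533.
SKU-111: take in full, 7 m for value 48 → 86 left.
SKU-148: take in full, 10 m for value 45 → 76 left.
Take all of SKU-129 (15 m, value 51) → 61 m left.
Take all of SKU-123 (18 m, value 30) → 43 m left.
All 22 m of SKU-119 fit (value 28) → 21 remain.
Fill the last 21 m with part of SKU-121: 21/30 of it earns 11.2.
Total value = 213.2.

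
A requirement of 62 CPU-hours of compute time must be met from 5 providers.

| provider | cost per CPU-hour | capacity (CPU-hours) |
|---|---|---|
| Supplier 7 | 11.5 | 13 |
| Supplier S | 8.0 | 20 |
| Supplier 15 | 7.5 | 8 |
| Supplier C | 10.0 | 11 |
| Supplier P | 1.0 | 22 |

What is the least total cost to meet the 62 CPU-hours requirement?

Fill from the cheapest provider first.
Supplier P (1.0): use full 22 → 40 CPU-hours to go.
Supplier 15 (7.5): use full 8 → 32 CPU-hours to go.
Take 20 from Supplier S at 8.0 → need 12 more.
Take 11 from Supplier C at 10.0 → need 1 more.
Supplier 7 (11.5): take the remaining 1 → done.
Cost = 22×1.0 + 8×7.5 + 20×8.0 + 11×10.0 + 1×11.5 = 363.5.

363.5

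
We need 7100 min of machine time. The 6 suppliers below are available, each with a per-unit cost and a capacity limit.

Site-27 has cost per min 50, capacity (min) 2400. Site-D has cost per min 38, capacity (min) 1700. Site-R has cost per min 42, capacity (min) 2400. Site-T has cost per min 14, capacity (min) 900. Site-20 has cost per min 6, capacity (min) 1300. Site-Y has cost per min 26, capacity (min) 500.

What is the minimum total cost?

Cheapest first:
Take 1300 from Site-20 at 6 → need 5800 more.
Site-T (14): use full 900 → 4900 min to go.
Take 500 from Site-Y at 26 → need 4400 more.
Site-D (38): use full 1700 → 2700 min to go.
Site-R (42): use full 2400 → 300 min to go.
Site-27 (50): take the remaining 300 → done.
Cost = 1300×6 + 900×14 + 500×26 + 1700×38 + 2400×42 + 300×50 = 213800.

213800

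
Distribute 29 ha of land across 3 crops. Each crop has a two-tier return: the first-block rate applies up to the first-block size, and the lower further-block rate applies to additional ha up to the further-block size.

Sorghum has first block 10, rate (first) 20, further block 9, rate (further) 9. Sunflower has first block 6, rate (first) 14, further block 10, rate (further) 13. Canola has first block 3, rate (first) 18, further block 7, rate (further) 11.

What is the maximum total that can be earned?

468

Treat each block as its own option and order by rate: Sorghum/tier1 20 > Canola/tier1 18 > Sunflower/tier1 14 > Sunflower/tier2 13 > Canola/tier2 11 > Sorghum/tier2 9.
Sorghum/tier1 (20): +10 ; 19 left.
Fill Canola tier1 block (3 at 18) ; 16 left.
Sunflower tier1 at 14: fill all 6 ; 10 left.
Sunflower/tier2 (13): +10 ; 0 left.
Total = 20×10 + 18×3 + 14×6 + 13×10 = 468.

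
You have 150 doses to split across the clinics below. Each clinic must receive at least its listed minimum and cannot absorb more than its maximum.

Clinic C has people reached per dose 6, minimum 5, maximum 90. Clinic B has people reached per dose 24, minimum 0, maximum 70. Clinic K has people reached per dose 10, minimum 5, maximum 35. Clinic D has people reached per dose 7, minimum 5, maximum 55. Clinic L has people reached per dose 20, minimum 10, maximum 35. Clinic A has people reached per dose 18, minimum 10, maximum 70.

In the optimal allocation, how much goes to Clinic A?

Meeting every minimum uses 5+0+5+5+10+10 = 35 doses, leaving 115.
Order the clinics by people reached per dose: Clinic B 24 > Clinic L 20 > Clinic A 18 > Clinic K 10 > Clinic D 7 > Clinic C 6.
Clinic B takes 70 more to reach its cap of 70 — 45 left.
Clinic L takes 25 more to reach its cap of 35 — 20 left.
Clinic A: +20 (room for 60) → 30. Pool exhausted.

30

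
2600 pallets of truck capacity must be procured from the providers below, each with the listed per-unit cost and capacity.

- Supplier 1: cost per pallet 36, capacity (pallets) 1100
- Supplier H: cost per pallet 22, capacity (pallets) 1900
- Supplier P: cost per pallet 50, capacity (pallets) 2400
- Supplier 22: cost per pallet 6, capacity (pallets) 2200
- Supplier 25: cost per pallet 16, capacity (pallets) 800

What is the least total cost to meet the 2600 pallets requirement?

19600

Cheapest first:
Take 2200 from Supplier 22 at 6 — need 400 more.
Supplier 25 (16): take the remaining 400 — done.
Supplier H, Supplier 1, Supplier P: unused.
Cost = 2200×6 + 400×16 = 19600.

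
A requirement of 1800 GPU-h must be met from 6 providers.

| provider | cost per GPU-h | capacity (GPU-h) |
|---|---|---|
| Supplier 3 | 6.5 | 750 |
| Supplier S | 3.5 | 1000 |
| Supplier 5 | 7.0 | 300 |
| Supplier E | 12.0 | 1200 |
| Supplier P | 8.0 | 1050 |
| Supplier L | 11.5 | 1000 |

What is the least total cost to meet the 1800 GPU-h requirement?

Use providers in increasing cost order.
Take 1000 from Supplier S at 3.5 ; need 800 more.
Supplier 3 (6.5): use full 750 ; 50 GPU-h to go.
Supplier 5 (7.0): take the remaining 50 ; done.
Supplier P, Supplier L, Supplier E: unused.
Cost = 1000×3.5 + 750×6.5 + 50×7.0 = 8725.

8725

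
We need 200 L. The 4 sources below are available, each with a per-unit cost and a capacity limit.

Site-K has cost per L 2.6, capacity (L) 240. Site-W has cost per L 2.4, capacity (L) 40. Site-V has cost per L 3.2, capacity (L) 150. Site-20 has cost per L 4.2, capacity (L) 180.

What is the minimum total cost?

512

Use sources in increasing cost order.
Take 40 from Site-W at 2.4 → need 160 more.
Site-K (2.6): take the remaining 160 → done.
Site-V, Site-20: unused.
Cost = 40×2.4 + 160×2.6 = 512.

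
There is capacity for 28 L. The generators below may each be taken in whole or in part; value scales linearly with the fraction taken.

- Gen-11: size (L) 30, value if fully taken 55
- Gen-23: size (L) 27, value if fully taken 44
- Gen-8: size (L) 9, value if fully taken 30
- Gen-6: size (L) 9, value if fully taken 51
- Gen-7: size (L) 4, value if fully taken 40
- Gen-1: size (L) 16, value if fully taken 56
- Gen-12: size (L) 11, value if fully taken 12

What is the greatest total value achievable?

Best value per unit of size first: Gen-7 40/4≈10, Gen-6 51/9≈5.67, Gen-1 56/16≈3.5, Gen-8 30/9≈3.33, Gen-11 55/30≈1.83, Gen-23 44/27≈1.63, Gen-12 12/11≈1.09.
Gen-7: take in full, 4 L for value 40 — 24 left.
Gen-6: take in full, 9 L for value 51 — 15 left.
Only 15 L remain; take 15/16 of Gen-1 for value 56×15/16 = 52.5.
Total value = 143.5.

143.5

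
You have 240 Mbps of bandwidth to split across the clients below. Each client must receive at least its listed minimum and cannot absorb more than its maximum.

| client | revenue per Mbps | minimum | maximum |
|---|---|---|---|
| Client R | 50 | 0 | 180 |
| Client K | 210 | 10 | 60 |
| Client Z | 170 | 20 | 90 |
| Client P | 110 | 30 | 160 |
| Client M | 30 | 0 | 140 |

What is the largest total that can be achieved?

Meeting every minimum uses 0+10+20+30+0 = 60 Mbps, leaving 180.
Rank by revenue per Mbps: Client K 210 > Client Z 170 > Client P 110 > Client R 50 > Client M 30.
Client K takes 50 more to reach its cap of 60 — 130 left.
Client Z takes 70 more to reach its cap of 90 — 60 left.
Client P: +60 (room for 130) → 90. Pool exhausted.
Total = 210×60 + 170×90 + 110×90 = 37800.

37800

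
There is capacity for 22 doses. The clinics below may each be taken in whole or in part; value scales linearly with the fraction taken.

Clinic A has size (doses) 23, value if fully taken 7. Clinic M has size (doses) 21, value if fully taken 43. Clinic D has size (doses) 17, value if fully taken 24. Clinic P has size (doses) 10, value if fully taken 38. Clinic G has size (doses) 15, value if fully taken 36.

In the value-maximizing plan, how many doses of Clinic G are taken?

Sort by value density: Clinic P 38/10≈3.8, Clinic G 36/15≈2.4, Clinic M 43/21≈2.05, Clinic D 24/17≈1.41, Clinic A 7/23≈0.304.
All 10 doses of Clinic P fit (value 38) → 12 remain.
12 doses left: a 12/15 share of Clinic G gives 36×12/15 = 28.8.

12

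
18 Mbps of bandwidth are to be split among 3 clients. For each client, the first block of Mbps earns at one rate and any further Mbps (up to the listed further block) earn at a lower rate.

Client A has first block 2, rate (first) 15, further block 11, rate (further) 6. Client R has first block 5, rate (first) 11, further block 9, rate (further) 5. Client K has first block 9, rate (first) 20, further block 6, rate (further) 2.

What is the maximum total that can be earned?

277

Order all 6 blocks by rate: Client K/T1 20 > Client A/T1 15 > Client R/T1 11 > Client A/T2 6 > Client R/T2 5 > Client K/T2 2.
Client K T1 at 20: fill all 9 → 9 left.
Fill Client A T1 block (2 at 15) → 7 left.
Fill Client R T1 block (5 at 11) → 2 left.
Client A T2 at 6: only 2 left, fill 2.
Total = 20×9 + 15×2 + 11×5 + 6×2 = 277.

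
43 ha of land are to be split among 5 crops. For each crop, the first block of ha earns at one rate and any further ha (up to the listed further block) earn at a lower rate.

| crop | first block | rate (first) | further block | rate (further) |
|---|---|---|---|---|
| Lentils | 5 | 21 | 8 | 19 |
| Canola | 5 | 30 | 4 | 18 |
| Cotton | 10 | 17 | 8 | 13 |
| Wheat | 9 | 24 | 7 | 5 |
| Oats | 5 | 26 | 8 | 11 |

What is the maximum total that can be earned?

944

Rank every tier by rate: Canola/first 30 > Oats/first 26 > Wheat/first 24 > Lentils/first 21 > Lentils/second 19 > Canola/second 18 > Cotton/first 17 > Cotton/second 13 > Oats/second 11 > Wheat/second 5.
Canola first at 30: fill all 5 → 38 left.
Fill Oats first block (5 at 26) → 33 left.
Wheat/first (24): +9 → 24 left.
Fill Lentils first block (5 at 21) → 19 left.
Fill Lentils second block (8 at 19) → 11 left.
Canola second at 18: fill all 4 → 7 left.
7 remain; put them into Cotton first at 17.
Total = 30×5 + 26×5 + 24×9 + 21×5 + 19×8 + 18×4 + 17×7 = 944.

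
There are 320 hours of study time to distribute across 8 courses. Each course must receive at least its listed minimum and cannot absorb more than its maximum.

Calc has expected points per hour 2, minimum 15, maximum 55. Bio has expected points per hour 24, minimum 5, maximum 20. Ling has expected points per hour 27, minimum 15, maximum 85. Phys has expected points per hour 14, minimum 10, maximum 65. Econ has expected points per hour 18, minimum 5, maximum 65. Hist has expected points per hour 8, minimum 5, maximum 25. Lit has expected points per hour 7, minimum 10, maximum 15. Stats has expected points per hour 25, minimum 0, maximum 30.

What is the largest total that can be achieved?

5940

Meeting every minimum uses 15+5+15+10+5+5+10+0 = 65 hours, leaving 255.
Rank by expected points per hour: Ling 27 > Stats 25 > Bio 24 > Econ 18 > Phys 14 > Hist 8 > Lit 7 > Calc 2.
Ling takes 70 more to reach its cap of 85 → 185 left.
Stats: +30 to 30 (cap) → 155 left.
Bio: +15 to 20 (cap) → 140 left.
Econ takes 60 more to reach its cap of 65 → 80 left.
Give Phys 55 more to hit its cap of 65 → 25 left.
Hist: +20 to 25 (cap) → 5 left.
Lit: +5 to 15 (cap) → 0 left.
Total = 2×15 + 24×20 + 27×85 + 14×65 + 18×65 + 8×25 + 7×15 + 25×30 = 5940.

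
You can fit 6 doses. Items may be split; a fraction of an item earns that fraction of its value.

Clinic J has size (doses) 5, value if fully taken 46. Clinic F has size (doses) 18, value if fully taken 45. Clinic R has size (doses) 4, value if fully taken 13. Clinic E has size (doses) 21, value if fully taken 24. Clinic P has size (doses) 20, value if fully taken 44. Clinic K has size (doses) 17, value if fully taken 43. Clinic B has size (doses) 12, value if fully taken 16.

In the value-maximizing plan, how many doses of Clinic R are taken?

Best value per unit of size first: Clinic J 46/5≈9.2, Clinic R 13/4≈3.25, Clinic K 43/17≈2.53, Clinic F 45/18≈2.5, Clinic P 44/20≈2.2, Clinic B 16/12≈1.33, Clinic E 24/21≈1.14.
All 5 doses of Clinic J fit (value 46) → 1 remain.
1 doses left: a 1/4 share of Clinic R gives 13×1/4 = 3.25.

1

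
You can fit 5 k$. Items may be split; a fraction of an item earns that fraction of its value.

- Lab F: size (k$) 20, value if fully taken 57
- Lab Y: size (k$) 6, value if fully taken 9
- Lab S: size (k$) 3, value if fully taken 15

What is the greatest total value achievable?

Best value per unit of size first: Lab S 15/3≈5, Lab F 57/20≈2.85, Lab Y 9/6≈1.5.
Lab S: take in full, 3 k$ for value 15 — 2 left.
Only 2 k$ remain; take 2/20 of Lab F for value 57×2/20 = 5.7.
Total value = 20.7.

20.7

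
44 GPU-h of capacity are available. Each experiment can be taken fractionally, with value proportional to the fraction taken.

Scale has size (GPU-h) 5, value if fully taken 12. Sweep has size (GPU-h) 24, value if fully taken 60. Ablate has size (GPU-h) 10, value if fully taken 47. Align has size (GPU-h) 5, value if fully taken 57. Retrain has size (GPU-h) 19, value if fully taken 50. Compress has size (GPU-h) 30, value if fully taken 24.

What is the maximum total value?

Sort by value density: Align 57/5≈11.4, Ablate 47/10≈4.7, Retrain 50/19≈2.63, Sweep 60/24≈2.5, Scale 12/5≈2.4, Compress 24/30≈0.8.
All 5 GPU-h of Align fit (value 57) → 39 remain.
All 10 GPU-h of Ablate fit (value 47) → 29 remain.
Retrain: take in full, 19 GPU-h for value 50 → 10 left.
Fill the last 10 GPU-h with part of Sweep: 10/24 of it earns 25.
Total value = 179.

179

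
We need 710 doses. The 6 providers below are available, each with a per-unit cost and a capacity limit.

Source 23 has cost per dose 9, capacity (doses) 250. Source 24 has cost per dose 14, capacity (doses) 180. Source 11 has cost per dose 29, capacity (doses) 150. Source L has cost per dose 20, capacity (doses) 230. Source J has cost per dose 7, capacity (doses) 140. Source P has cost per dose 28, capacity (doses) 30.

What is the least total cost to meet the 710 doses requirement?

Use providers in increasing cost order.
Source J at 7: take all 140 doses — 570 still needed.
Source 23 at 9: take all 250 doses — 320 still needed.
Source 24 (14): use full 180 — 140 doses to go.
Source L at 20: take 140 of its 230 — requirement met.
Source P, Source 11: unused.
Cost = 140×7 + 250×9 + 180×14 + 140×20 = 8550.

8550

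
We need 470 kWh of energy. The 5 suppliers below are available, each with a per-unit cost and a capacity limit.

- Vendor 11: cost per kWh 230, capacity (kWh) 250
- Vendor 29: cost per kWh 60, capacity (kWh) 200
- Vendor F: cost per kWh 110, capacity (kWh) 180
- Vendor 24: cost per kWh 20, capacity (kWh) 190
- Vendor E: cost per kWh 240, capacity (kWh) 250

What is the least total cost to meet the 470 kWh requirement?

24600

Fill from the cheapest supplier first.
Take 190 from Vendor 24 at 20 — need 280 more.
Vendor 29 (60): use full 200 — 80 kWh to go.
Take 80 from Vendor F at 110 to finish.
Vendor 11, Vendor E: unused.
Cost = 190×20 + 200×60 + 80×110 = 24600.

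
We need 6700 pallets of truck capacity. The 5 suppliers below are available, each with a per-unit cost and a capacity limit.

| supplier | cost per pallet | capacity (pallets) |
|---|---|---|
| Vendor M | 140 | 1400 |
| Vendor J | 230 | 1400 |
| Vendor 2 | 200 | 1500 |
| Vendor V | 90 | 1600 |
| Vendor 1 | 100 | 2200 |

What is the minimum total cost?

Fill from the cheapest supplier first.
Take 1600 from Vendor V at 90 — need 5100 more.
Vendor 1 at 100: take all 2200 pallets — 2900 still needed.
Take 1400 from Vendor M at 140 — need 1500 more.
Vendor 2 (200): use full 1500 — 0 pallets to go.
Vendor J: unused.
Cost = 1600×90 + 2200×100 + 1400×140 + 1500×200 = 860000.

860000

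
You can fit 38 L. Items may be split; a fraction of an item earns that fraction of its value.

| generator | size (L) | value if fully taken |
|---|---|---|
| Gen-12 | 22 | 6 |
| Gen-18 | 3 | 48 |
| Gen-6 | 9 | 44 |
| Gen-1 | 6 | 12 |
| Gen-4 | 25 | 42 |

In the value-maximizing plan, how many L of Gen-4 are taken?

20

Rank by value-to-size ratio: Gen-18 48/3≈16, Gen-6 44/9≈4.89, Gen-1 12/6≈2, Gen-4 42/25≈1.68, Gen-12 6/22≈0.273.
Take all of Gen-18 (3 L, value 48) → 35 L left.
Take all of Gen-6 (9 L, value 44) → 26 L left.
Gen-1: take in full, 6 L for value 12 → 20 left.
Only 20 L remain; take 20/25 of Gen-4 for value 42×20/25 = 33.6.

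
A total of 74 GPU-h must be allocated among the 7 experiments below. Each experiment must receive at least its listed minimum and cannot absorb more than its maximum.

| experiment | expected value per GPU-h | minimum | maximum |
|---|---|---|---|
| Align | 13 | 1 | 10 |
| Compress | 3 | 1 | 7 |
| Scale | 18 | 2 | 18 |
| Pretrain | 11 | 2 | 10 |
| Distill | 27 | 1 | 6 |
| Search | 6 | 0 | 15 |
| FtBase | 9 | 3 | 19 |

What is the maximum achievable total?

960

Meeting every minimum uses 1+1+2+2+1+0+3 = 10 GPU-h, leaving 64.
Rank by expected value per GPU-h: Distill 27 > Scale 18 > Align 13 > Pretrain 11 > FtBase 9 > Search 6 > Compress 3.
Distill: +5 to 6 (cap) ; 59 left.
Give Scale 16 more to hit its cap of 18 ; 43 left.
Align: +9 to 10 (cap) ; 34 left.
Pretrain takes 8 more to reach its cap of 10 ; 26 left.
FtBase: +16 to 19 (cap) ; 10 left.
Search: +10 (room for 15) → 10. Pool exhausted.
Total = 13×10 + 3×1 + 18×18 + 11×10 + 27×6 + 6×10 + 9×19 = 960.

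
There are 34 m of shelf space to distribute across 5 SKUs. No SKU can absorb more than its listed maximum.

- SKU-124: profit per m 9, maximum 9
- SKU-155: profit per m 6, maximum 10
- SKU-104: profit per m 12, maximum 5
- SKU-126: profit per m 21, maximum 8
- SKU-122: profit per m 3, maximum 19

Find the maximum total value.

375

Highest profit per m first: SKU-126 21 > SKU-104 12 > SKU-124 9 > SKU-155 6 > SKU-122 3.
SKU-126: +8 to 8 (cap) — 26 left.
Give SKU-104 5 to hit its cap of 5 — 21 left.
Give SKU-124 9 to hit its cap of 9 — 12 left.
Give SKU-155 10 to hit its cap of 10 — 2 left.
Only 2 left; SKU-122 takes them to reach 2.
Total = 9×9 + 6×10 + 12×5 + 21×8 + 3×2 = 375.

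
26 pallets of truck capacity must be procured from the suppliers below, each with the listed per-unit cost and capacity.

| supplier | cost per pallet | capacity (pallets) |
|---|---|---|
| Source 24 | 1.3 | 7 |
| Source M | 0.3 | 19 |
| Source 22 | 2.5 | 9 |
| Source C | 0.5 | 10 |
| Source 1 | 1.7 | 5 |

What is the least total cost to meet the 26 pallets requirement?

Cheapest first:
Source M at 0.3: take all 19 pallets → 7 still needed.
Take 7 from Source C at 0.5 to finish.
Source 24, Source 1, Source 22: unused.
Cost = 19×0.3 + 7×0.5 = 9.2.

9.2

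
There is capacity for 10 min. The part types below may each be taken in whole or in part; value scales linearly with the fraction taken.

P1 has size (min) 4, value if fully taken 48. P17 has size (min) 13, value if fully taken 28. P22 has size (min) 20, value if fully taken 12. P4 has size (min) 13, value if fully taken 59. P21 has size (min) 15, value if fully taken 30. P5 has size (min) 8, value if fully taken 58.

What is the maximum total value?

Sort by value density: P1 48/4≈12, P5 58/8≈7.25, P4 59/13≈4.54, P17 28/13≈2.15, P21 30/15≈2, P22 12/20≈0.6.
All 4 min of P1 fit (value 48) — 6 remain.
6 min left: a 6/8 share of P5 gives 58×6/8 = 43.5.
Total value = 91.5.

91.5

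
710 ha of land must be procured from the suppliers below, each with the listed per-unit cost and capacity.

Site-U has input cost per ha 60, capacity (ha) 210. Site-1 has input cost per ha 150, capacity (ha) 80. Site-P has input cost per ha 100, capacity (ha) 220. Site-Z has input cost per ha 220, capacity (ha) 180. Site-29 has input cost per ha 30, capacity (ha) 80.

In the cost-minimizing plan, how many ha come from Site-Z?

120

Use suppliers in increasing cost order.
Take 80 from Site-29 at 30 → need 630 more.
Take 210 from Site-U at 60 → need 420 more.
Site-P (100): use full 220 → 200 ha to go.
Site-1 (150): use full 80 → 120 ha to go.
Site-Z (220): take the remaining 120 → done.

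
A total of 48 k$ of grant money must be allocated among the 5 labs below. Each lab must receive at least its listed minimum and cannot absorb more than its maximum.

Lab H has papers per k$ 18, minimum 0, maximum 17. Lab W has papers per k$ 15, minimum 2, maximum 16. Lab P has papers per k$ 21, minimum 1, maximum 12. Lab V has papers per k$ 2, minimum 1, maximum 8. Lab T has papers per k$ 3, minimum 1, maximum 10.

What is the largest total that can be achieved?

806

Meeting every minimum uses 0+2+1+1+1 = 5 k$, leaving 43.
Rank by papers per k$: Lab P 21 > Lab H 18 > Lab W 15 > Lab T 3 > Lab V 2.
Lab P takes 11 more to reach its cap of 12 ; 32 left.
Lab H: +17 to 17 (cap) ; 15 left.
Lab W takes 14 more to reach its cap of 16 ; 1 left.
Lab T has room for 9 more but only 1 remain, so it gets 2.
Total = 18×17 + 15×16 + 21×12 + 2×1 + 3×2 = 806.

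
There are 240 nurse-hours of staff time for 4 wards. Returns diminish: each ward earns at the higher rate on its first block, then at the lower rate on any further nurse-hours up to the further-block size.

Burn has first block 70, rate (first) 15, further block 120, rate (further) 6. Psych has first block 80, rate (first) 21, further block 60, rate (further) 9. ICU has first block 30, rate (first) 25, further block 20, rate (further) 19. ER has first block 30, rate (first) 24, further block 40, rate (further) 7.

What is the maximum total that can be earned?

Treat each block as its own option and order by rate: ICU/T1 25 > ER/T1 24 > Psych/T1 21 > ICU/T2 19 > Burn/T1 15 > Psych/T2 9 > ER/T2 7 > Burn/T2 6.
ICU T1 at 25: fill all 30 → 210 left.
ER T1 at 24: fill all 30 → 180 left.
Fill Psych T1 block (80 at 21) → 100 left.
Fill ICU T2 block (20 at 19) → 80 left.
Burn T1 at 15: fill all 70 → 10 left.
Psych/T2: +10 of 60 at 9; pool empty.
Total = 25×30 + 24×30 + 21×80 + 19×20 + 15×70 + 9×10 = 4670.

4670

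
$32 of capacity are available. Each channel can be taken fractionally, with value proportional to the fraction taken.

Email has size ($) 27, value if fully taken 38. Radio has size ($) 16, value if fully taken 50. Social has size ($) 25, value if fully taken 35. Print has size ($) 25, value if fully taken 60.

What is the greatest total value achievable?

88.4

Sort by value density: Radio 50/16≈3.12, Print 60/25≈2.4, Email 38/27≈1.41, Social 35/25≈1.4.
All 16 $ of Radio fit (value 50) — 16 remain.
Only 16 $ remain; take 16/25 of Print for value 60×16/25 = 38.4.
Total value = 88.4.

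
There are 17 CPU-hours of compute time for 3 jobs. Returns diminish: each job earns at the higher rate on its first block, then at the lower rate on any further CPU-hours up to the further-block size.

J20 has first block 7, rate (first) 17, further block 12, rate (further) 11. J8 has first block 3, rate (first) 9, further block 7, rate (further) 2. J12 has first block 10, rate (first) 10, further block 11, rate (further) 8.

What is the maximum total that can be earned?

Order all 6 blocks by rate: J20/tier1 17 > J20/tier2 11 > J12/tier1 10 > J8/tier1 9 > J12/tier2 8 > J8/tier2 2.
J20/tier1 (17): +7 ; 10 left.
J20/tier2: +10 of 12 at 11; pool empty.
Total = 17×7 + 11×10 = 229.

229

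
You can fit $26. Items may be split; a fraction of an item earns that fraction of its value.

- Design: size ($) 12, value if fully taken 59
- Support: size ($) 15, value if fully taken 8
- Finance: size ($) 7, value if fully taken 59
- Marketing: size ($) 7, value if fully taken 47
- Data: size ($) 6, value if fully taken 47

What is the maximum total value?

182.5

Best value per unit of size first: Finance 59/7≈8.43, Data 47/6≈7.83, Marketing 47/7≈6.71, Design 59/12≈4.92, Support 8/15≈0.533.
Finance: take in full, 7 $ for value 59 — 19 left.
All 6 $ of Data fit (value 47) — 13 remain.
Take all of Marketing (7 $, value 47) — 6 $ left.
Fill the last 6 $ with part of Design: 6/12 of it earns 29.5.
Total value = 182.5.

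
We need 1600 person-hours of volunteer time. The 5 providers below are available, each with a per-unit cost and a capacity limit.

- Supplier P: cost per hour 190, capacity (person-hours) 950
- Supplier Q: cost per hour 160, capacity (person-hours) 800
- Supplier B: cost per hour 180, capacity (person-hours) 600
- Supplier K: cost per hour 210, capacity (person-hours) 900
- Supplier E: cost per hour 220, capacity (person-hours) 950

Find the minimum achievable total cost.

274000

Fill from the cheapest provider first.
Supplier Q at 160: take all 800 person-hours ; 800 still needed.
Supplier B (180): use full 600 ; 200 person-hours to go.
Take 200 from Supplier P at 190 to finish.
Supplier K, Supplier E: unused.
Cost = 800×160 + 600×180 + 200×190 = 274000.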